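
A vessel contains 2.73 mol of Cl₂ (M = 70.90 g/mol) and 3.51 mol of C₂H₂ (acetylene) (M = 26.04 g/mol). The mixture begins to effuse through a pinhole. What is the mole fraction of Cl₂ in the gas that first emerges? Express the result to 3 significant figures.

0.320

The effusion rate of species i is ∝ p_i/√M_i ∝ n_i/√M_i.
So x_Cl₂ in the escaping gas = (n_Cl₂/√M_Cl₂) / Σ(n_i/√M_i)
= (2.73/√70.90) / (2.73/√70.90 + 3.51/√26.04) = 0.3242/(0.3242 + 0.6878) = 0.320.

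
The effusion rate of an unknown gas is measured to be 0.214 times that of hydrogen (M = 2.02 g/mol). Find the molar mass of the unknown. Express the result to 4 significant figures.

Using Graham's law: rate_X/rate_H₂ = √(M_H₂/M_X).
0.214 = √(2.02/M_X)
M_X = 2.02 / 0.214² = 2.02 / 0.04580 = 44.11 g/mol

44.11 g/mol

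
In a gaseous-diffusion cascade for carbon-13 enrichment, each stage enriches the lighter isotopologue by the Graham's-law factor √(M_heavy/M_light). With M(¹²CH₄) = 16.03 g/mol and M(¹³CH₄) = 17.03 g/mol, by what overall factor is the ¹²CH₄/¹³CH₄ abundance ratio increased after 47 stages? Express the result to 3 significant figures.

Overall factor = α^47 with α = √(17.03/16.03), i.e. (17.03/16.03)^(47/2).
= 1.06238^(47/2) = 4.15.

4.15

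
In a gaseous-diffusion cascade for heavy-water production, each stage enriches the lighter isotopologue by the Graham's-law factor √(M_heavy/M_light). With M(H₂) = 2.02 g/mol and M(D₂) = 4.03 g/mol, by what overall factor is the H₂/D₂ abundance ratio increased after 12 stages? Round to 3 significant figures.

63.1

Each stage multiplies the ratio by α = √(4.03/2.02), so after 12 stages the overall factor is α^12 = (4.03/2.02)^(12/2).
= 1.99505^6 = 63.1.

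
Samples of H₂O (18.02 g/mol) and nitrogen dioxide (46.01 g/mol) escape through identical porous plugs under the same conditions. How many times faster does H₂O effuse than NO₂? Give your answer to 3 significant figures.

Since effusion rate ∝ 1/√M, rate_H₂O/rate_NO₂ = √(M_NO₂/M_H₂O) = √(46.01/18.02) = √2.553 = 1.60.

1.60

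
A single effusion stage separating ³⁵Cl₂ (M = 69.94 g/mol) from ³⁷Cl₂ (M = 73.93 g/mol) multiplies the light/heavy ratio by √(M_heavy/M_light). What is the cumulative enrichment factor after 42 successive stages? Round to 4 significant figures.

3.206

After 42 stages the ratio has grown by (√(73.93/69.94))^42 = (73.93/69.94)^(42/2).
= 1.05705^21 = 3.206.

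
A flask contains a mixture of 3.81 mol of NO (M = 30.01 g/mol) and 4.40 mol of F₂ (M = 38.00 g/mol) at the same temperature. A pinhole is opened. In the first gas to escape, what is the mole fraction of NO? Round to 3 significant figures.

0.494

Rate_i ∝ x_i/√M_i (Graham's law weighted by mole fraction), so the effusate composition follows n_i/√M_i.
So x_NO in the escaping gas = (n_NO/√M_NO) / Σ(n_i/√M_i)
= (3.81/√30.01) / (3.81/√30.01 + 4.40/√38.00) = 0.6955/(0.6955 + 0.7138) = 0.494.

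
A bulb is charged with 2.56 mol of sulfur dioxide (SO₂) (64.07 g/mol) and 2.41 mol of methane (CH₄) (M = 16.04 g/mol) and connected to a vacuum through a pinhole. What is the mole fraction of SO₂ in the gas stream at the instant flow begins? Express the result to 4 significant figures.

0.3470

Each component's effusion rate ∝ (its partial pressure)·(1/√M) ∝ n_i/√M_i.
Mole fraction of SO₂ in the effusate = (n_SO₂/√M_SO₂) / (n_SO₂/√M_SO₂ + n_CH₄/√M_CH₄)
= (2.56/√64.07) / (2.56/√64.07 + 2.41/√16.04) = 0.3198/(0.3198 + 0.6017) = 0.3470.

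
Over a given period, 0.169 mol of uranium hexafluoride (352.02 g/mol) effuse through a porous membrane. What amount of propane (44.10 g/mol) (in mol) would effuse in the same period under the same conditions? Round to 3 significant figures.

Since effusion rate ∝ 1/√M, rate_C₃H₈/rate_UF₆ = √(M_UF₆/M_C₃H₈) = √(352.02/44.10) = √7.982 = 2.825.
So the amount for C₃H₈ is 0.169 × 2.825 = 0.477 mol.

0.477 mol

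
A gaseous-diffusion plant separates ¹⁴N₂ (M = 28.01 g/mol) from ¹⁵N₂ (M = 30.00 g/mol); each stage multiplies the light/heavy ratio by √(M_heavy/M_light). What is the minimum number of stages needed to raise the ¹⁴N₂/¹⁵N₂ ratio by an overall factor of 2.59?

With α = √(30.00/28.01) per stage, ln α = ½ ln(1.07105) = 0.03432.
Need α^N ≥ 2.59 ⇒ N ≥ ln(2.59) / ln α = 0.9517 / 0.03432 = 27.73.
Minimum whole number of stages: N = 28.

28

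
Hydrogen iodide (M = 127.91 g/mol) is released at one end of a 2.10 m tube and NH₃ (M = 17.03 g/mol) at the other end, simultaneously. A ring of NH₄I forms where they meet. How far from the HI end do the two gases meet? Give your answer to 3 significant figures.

Graham's law gives d_HI/d_NH₃ = rate_HI/rate_NH₃ = √(M_NH₃/M_HI) = √(17.03/127.91) = 0.3649.
With d_HI + d_NH₃ = 2.10 m, d_NH₃ = 2.10/(1 + 0.3649) = 1.539 m.
d_HI = 2.10 − 1.539 = 0.561 m.

0.561 m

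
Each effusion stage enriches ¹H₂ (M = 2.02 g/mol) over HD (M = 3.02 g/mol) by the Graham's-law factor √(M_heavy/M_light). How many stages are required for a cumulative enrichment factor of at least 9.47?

Single-stage factor α = √(3.02/2.02), so ln α = ½ ln(1.49505) = 0.2011.
Need α^N ≥ 9.47 ⇒ N ≥ ln(9.47) / ln α = 2.248 / 0.2011 = 11.18.
So at least 12 stages are needed.

12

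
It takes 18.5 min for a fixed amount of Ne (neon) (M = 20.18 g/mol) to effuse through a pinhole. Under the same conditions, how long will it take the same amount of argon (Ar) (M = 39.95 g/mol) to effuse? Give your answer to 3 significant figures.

Since effusion rate ∝ 1/√M, t_Ar/t_Ne = √(M_Ar/M_Ne) = √(39.95/20.18) = √1.980 = 1.407.
So the time for Ar is 18.5 × 1.407 = 26.0 min.

26.0 min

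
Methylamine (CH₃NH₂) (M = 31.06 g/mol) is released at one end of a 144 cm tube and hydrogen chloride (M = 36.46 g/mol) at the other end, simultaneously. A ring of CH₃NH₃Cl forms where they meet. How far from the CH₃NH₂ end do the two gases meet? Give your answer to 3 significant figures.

74.9 cm

Graham's law gives d_CH₃NH₂/d_HCl = rate_CH₃NH₂/rate_HCl = √(M_HCl/M_CH₃NH₂) = √(36.46/31.06) = 1.083.
With d_CH₃NH₂ + d_HCl = 144 cm, d_HCl = 144/(1 + 1.083) = 69.12 cm.
d_CH₃NH₂ = 144 − 69.12 = 74.9 cm.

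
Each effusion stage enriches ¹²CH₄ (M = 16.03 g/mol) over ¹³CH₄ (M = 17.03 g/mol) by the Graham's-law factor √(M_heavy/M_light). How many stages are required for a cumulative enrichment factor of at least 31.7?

Single-stage factor α = √(17.03/16.03), so ln α = ½ ln(1.06238) = 0.03026.
Need α^N ≥ 31.7 ⇒ N ≥ ln(31.7) / ln α = 3.456 / 0.03026 = 114.23.
Minimum whole number of stages: N = 115.

115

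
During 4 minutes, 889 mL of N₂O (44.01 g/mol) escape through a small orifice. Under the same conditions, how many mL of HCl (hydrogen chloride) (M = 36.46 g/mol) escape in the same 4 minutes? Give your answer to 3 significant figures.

By Graham's law, rate_HCl/rate_N₂O = √(M_N₂O/M_HCl) = √(44.01/36.46) = √1.207 = 1.099.
So the volume for HCl is 889 × 1.099 = 977 mL.

977 mL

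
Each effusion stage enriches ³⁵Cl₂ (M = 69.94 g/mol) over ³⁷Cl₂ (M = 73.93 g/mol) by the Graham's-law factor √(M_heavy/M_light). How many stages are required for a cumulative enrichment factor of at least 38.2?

132

Single-stage factor α = √(73.93/69.94), so ln α = ½ ln(1.05705) = 0.02774.
Need α^N ≥ 38.2 ⇒ N ≥ ln(38.2) / ln α = 3.643 / 0.02774 = 131.32.
So at least 132 stages are needed.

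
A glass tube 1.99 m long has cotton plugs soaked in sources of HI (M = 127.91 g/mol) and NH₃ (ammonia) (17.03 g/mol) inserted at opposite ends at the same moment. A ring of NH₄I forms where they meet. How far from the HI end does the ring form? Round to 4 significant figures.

The fronts meet when d_HI + d_NH₃ = L with d_HI/d_NH₃ = √(M_NH₃/M_HI) (Graham's law). Here √(M_NH₃/M_HI) = √(17.03/127.91) = 0.3649.
With d_HI + d_NH₃ = 1.99 m, d_NH₃ = 1.99/(1 + 0.3649) = 1.458 m.
d_HI = 1.99 − 1.458 = 0.5320 m.

0.5320 m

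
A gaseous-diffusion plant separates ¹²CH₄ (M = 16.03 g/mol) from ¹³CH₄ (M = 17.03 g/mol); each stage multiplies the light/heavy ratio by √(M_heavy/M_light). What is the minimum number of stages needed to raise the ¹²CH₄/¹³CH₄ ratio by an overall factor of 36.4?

119

With α = √(17.03/16.03) per stage, ln α = ½ ln(1.06238) = 0.03026.
Need α^N ≥ 36.4 ⇒ N ≥ ln(36.4) / ln α = 3.595 / 0.03026 = 118.80.
So at least 119 stages are needed.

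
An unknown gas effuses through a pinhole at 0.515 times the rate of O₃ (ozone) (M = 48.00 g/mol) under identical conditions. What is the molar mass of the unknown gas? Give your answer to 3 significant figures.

From Graham's law, rate_X/rate_O₃ = √(M_O₃/M_X).
0.515 = √(48.00/M_X)
M_X = 48.00 / 0.515² = 48.00 / 0.2652 = 181 g/mol

181 g/mol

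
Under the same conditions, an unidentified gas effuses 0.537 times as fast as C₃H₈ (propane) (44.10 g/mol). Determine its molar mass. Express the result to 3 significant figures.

153 g/mol

Since effusion rate ∝ 1/√M, rate_X/rate_C₃H₈ = √(M_C₃H₈/M_X).
0.537 = √(44.10/M_X)
M_X = 44.10 / 0.537² = 44.10 / 0.2884 = 153 g/mol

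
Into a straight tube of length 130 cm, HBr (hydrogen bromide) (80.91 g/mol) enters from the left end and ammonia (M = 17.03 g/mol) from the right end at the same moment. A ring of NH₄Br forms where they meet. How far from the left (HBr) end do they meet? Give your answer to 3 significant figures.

Distances travelled in equal time are proportional to diffusion rates, so d_HBr/d_NH₃ = √(M_NH₃/M_HBr) = √(17.03/80.91) = 0.4588.
With d_HBr + d_NH₃ = 130 cm, d_NH₃ = 130/(1 + 0.4588) = 89.12 cm.
d_HBr = 130 − 89.12 = 40.9 cm.

40.9 cm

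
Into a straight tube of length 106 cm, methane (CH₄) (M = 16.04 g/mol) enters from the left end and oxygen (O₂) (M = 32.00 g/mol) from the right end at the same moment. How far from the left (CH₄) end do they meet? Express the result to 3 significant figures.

In equal time, each gas travels a distance ∝ its rate ∝ 1/√M, so d_CH₄/d_O₂ = √(M_O₂/M_CH₄) = √(32.00/16.04) = 1.412.
With d_CH₄ + d_O₂ = 106 cm, d_O₂ = 106/(1 + 1.412) = 43.94 cm.
d_CH₄ = 106 − 43.94 = 62.1 cm.

62.1 cm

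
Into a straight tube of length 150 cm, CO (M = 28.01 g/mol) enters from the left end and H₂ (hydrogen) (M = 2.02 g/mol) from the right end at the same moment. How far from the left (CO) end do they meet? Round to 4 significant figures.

31.75 cm

The fronts meet when d_CO + d_H₂ = L with d_CO/d_H₂ = √(M_H₂/M_CO) (Graham's law). Here √(M_H₂/M_CO) = √(2.02/28.01) = 0.2685.
With d_CO + d_H₂ = 150 cm, d_H₂ = 150/(1 + 0.2685) = 118.2 cm.
d_CO = 150 − 118.2 = 31.75 cm.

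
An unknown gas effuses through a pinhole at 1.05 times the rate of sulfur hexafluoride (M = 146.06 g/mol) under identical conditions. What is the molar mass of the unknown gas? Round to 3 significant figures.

132 g/mol

By Graham's law, rate_X/rate_SF₆ = √(M_SF₆/M_X).
1.05 = √(146.06/M_X)
M_X = 146.06 / 1.05² = 146.06 / 1.103 = 132 g/mol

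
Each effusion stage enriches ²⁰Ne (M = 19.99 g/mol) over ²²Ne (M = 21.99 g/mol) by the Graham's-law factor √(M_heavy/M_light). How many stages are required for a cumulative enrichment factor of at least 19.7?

Single-stage factor α = √(21.99/19.99), so ln α = ½ ln(1.10005) = 0.04768.
Need α^N ≥ 19.7 ⇒ N ≥ ln(19.7) / ln α = 2.981 / 0.04768 = 62.52.
So at least 63 stages are needed.

63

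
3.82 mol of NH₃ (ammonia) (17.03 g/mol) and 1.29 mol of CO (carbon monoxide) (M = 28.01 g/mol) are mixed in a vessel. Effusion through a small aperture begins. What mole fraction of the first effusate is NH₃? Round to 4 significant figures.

Each component's effusion rate ∝ (its partial pressure)·(1/√M) ∝ n_i/√M_i.
Mole fraction of NH₃ in the effusate = (n_NH₃/√M_NH₃) / (n_NH₃/√M_NH₃ + n_CO/√M_CO)
= (3.82/√17.03) / (3.82/√17.03 + 1.29/√28.01) = 0.9257/(0.9257 + 0.2437) = 0.7916.

0.7916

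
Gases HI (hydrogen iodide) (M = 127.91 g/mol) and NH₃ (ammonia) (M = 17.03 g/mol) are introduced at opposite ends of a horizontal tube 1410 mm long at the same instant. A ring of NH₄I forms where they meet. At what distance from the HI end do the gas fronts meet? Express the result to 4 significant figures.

Distances travelled in equal time are proportional to diffusion rates, so d_HI/d_NH₃ = √(M_NH₃/M_HI) = √(17.03/127.91) = 0.3649.
With d_HI + d_NH₃ = 1410 mm, d_NH₃ = 1410/(1 + 0.3649) = 1033 mm.
d_HI = 1410 − 1033 = 376.9 mm.

376.9 mm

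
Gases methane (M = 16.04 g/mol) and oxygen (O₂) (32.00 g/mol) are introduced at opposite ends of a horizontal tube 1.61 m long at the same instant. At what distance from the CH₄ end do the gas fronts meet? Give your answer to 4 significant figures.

Distances travelled in equal time are proportional to diffusion rates, so d_CH₄/d_O₂ = √(M_O₂/M_CH₄) = √(32.00/16.04) = 1.412.
With d_CH₄ + d_O₂ = 1.61 m, d_O₂ = 1.61/(1 + 1.412) = 0.6674 m.
d_CH₄ = 1.61 − 0.6674 = 0.9426 m.

0.9426 m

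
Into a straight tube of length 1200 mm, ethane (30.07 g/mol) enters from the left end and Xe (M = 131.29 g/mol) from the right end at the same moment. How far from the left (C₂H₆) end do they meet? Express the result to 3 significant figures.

Graham's law gives d_C₂H₆/d_Xe = rate_C₂H₆/rate_Xe = √(M_Xe/M_C₂H₆) = √(131.29/30.07) = 2.090.
With d_C₂H₆ + d_Xe = 1200 mm, d_Xe = 1200/(1 + 2.090) = 388.4 mm.
d_C₂H₆ = 1200 − 388.4 = 812 mm.

812 mm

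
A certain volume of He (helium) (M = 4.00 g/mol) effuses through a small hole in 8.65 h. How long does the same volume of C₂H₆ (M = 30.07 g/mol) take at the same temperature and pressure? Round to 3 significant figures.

23.7 h

From Graham's law, t_C₂H₆/t_He = √(M_C₂H₆/M_He) = √(30.07/4.00) = √7.518 = 2.742.
So the time for C₂H₆ is 8.65 × 2.742 = 23.7 h.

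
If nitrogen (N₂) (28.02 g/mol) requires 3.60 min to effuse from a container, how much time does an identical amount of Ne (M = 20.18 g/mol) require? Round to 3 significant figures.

From Graham's law, t_Ne/t_N₂ = √(M_Ne/M_N₂) = √(20.18/28.02) = √0.7202 = 0.8486.
So the time for Ne is 3.60 × 0.8486 = 3.06 min.

3.06 min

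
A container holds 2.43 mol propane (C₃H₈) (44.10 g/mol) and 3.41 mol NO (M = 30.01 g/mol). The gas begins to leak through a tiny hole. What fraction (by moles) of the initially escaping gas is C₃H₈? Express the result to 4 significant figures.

0.3702

Rate_i ∝ x_i/√M_i (Graham's law weighted by mole fraction), so the effusate composition follows n_i/√M_i.
x_C₃H₈(eff) = (n_C₃H₈/√M_C₃H₈) / (n_C₃H₈/√M_C₃H₈ + n_NO/√M_NO)
= (2.43/√44.10) / (2.43/√44.10 + 3.41/√30.01) = 0.3659/(0.3659 + 0.6225) = 0.3702.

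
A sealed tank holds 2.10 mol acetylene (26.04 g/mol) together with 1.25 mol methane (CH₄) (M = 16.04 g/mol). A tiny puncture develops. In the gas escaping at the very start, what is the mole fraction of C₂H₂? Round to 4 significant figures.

Each component's effusion rate ∝ (its partial pressure)·(1/√M) ∝ n_i/√M_i.
So x_C₂H₂ in the escaping gas = (n_C₂H₂/√M_C₂H₂) / Σ(n_i/√M_i)
= (2.10/√26.04) / (2.10/√26.04 + 1.25/√16.04) = 0.4115/(0.4115 + 0.3121) = 0.5687.

0.5687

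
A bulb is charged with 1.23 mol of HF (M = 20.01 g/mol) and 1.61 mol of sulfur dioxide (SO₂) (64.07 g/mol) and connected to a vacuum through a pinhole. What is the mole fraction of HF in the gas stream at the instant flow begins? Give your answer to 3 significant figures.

0.578

Rate_i ∝ x_i/√M_i (Graham's law weighted by mole fraction), so the effusate composition follows n_i/√M_i.
Mole fraction of HF in the effusate = (n_HF/√M_HF) / (n_HF/√M_HF + n_SO₂/√M_SO₂)
= (1.23/√20.01) / (1.23/√20.01 + 1.61/√64.07) = 0.2750/(0.2750 + 0.2011) = 0.578.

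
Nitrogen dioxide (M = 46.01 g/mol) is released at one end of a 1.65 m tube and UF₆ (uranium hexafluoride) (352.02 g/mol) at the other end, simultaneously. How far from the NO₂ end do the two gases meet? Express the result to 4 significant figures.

In equal time, each gas travels a distance ∝ its rate ∝ 1/√M, so d_NO₂/d_UF₆ = √(M_UF₆/M_NO₂) = √(352.02/46.01) = 2.766.
With d_NO₂ + d_UF₆ = 1.65 m, d_UF₆ = 1.65/(1 + 2.766) = 0.4381 m.
d_NO₂ = 1.65 − 0.4381 = 1.212 m.

1.212 m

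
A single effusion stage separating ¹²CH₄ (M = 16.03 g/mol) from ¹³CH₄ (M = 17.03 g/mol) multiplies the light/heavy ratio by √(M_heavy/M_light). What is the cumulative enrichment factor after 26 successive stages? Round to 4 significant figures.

Overall factor = α^26 with α = √(17.03/16.03), i.e. (17.03/16.03)^(26/2).
= 1.06238^13 = 2.196.

2.196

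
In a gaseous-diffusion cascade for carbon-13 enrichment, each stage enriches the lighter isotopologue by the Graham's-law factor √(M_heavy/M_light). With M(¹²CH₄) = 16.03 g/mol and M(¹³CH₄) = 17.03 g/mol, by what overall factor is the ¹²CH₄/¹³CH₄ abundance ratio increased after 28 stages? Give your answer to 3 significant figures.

2.33

The single-stage factor is √(M_heavy/M_light), so 28 stages give [√(17.03/16.03)]^28 = (17.03/16.03)^(28/2).
= 1.06238^14 = 2.33.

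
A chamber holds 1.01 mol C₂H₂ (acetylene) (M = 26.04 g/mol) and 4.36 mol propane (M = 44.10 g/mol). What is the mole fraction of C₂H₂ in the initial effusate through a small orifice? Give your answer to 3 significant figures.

0.232

Each component's effusion rate ∝ (its partial pressure)·(1/√M) ∝ n_i/√M_i.
Mole fraction of C₂H₂ in the effusate = (n_C₂H₂/√M_C₂H₂) / (n_C₂H₂/√M_C₂H₂ + n_C₃H₈/√M_C₃H₈)
= (1.01/√26.04) / (1.01/√26.04 + 4.36/√44.10) = 0.1979/(0.1979 + 0.6565) = 0.232.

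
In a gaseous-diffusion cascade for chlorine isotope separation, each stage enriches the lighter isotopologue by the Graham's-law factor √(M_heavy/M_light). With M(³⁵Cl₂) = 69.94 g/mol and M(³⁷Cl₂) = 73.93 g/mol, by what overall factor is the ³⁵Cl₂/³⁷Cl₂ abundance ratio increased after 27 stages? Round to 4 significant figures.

2.115

The single-stage factor is √(M_heavy/M_light), so 27 stages give [√(73.93/69.94)]^27 = (73.93/69.94)^(27/2).
= 1.05705^(27/2) = 2.115.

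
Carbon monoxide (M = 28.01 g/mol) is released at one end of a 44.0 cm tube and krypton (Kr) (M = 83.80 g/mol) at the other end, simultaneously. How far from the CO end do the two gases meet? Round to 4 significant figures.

Distances travelled in equal time are proportional to diffusion rates, so d_CO/d_Kr = √(M_Kr/M_CO) = √(83.80/28.01) = 1.730.
With d_CO + d_Kr = 44.0 cm, d_Kr = 44.0/(1 + 1.730) = 16.12 cm.
d_CO = 44.0 − 16.12 = 27.88 cm.

27.88 cm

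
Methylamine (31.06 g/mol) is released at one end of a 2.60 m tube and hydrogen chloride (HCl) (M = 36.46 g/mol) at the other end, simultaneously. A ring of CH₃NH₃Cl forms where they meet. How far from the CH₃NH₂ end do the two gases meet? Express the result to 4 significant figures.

The fronts meet when d_CH₃NH₂ + d_HCl = L with d_CH₃NH₂/d_HCl = √(M_HCl/M_CH₃NH₂) (Graham's law). Here √(M_HCl/M_CH₃NH₂) = √(36.46/31.06) = 1.083.
With d_CH₃NH₂ + d_HCl = 2.60 m, d_HCl = 2.60/(1 + 1.083) = 1.248 m.
d_CH₃NH₂ = 2.60 − 1.248 = 1.352 m.

1.352 m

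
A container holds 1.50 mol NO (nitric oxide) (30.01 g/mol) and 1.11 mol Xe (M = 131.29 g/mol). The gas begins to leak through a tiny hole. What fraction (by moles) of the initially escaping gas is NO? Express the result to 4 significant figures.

Effusion rate of each component ∝ n_i/√M_i (partial pressure × 1/√M).
x_NO(eff) = (n_NO/√M_NO) / (n_NO/√M_NO + n_Xe/√M_Xe)
= (1.50/√30.01) / (1.50/√30.01 + 1.11/√131.29) = 0.2738/(0.2738 + 0.09687) = 0.7387.

0.7387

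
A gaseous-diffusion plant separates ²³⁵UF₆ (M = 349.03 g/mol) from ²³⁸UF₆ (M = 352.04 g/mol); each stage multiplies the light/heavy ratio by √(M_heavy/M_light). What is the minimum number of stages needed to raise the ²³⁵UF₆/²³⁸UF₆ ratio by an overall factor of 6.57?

439

With α = √(352.04/349.03) per stage, ln α = ½ ln(1.00862) = 0.004293.
Need α^N ≥ 6.57 ⇒ N ≥ ln(6.57) / ln α = 1.883 / 0.004293 = 438.46.
Rounding up, N = 439 stages.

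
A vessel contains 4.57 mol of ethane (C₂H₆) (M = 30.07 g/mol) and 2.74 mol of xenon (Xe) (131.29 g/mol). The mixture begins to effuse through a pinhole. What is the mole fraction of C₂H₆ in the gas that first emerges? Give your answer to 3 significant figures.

0.777

Effusion rate of each component ∝ n_i/√M_i (partial pressure × 1/√M).
So x_C₂H₆ in the escaping gas = (n_C₂H₆/√M_C₂H₆) / Σ(n_i/√M_i)
= (4.57/√30.07) / (4.57/√30.07 + 2.74/√131.29) = 0.8334/(0.8334 + 0.2391) = 0.777.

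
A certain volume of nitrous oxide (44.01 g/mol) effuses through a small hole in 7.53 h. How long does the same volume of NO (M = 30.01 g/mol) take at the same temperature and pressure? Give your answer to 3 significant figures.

6.22 h

Using Graham's law: t_NO/t_N₂O = √(M_NO/M_N₂O) = √(30.01/44.01) = √0.6819 = 0.8258.
So the time for NO is 7.53 × 0.8258 = 6.22 h.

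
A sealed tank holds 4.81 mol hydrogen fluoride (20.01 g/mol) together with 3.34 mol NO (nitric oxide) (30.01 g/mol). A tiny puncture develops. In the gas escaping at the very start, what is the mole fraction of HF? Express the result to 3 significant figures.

0.638

Effusion rate of each component ∝ n_i/√M_i (partial pressure × 1/√M).
So x_HF in the escaping gas = (n_HF/√M_HF) / Σ(n_i/√M_i)
= (4.81/√20.01) / (4.81/√20.01 + 3.34/√30.01) = 1.075/(1.075 + 0.6097) = 0.638.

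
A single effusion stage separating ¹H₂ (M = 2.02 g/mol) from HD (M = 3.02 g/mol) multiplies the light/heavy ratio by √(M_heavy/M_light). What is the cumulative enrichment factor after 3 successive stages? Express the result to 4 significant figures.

Overall factor = α^3 with α = √(3.02/2.02), i.e. (3.02/2.02)^(3/2).
= 1.49505^(3/2) = 1.828.

1.828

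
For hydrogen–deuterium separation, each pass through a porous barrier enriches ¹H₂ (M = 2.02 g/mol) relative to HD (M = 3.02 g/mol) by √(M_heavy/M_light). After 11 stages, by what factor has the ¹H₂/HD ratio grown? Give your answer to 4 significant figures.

9.133

Each stage multiplies the ratio by α = √(3.02/2.02), so after 11 stages the overall factor is α^11 = (3.02/2.02)^(11/2).
= 1.49505^(11/2) = 9.133.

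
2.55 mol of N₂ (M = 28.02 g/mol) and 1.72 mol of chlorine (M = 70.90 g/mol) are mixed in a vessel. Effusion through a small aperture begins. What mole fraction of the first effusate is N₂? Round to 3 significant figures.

0.702

Rate_i ∝ x_i/√M_i (Graham's law weighted by mole fraction), so the effusate composition follows n_i/√M_i.
So x_N₂ in the escaping gas = (n_N₂/√M_N₂) / Σ(n_i/√M_i)
= (2.55/√28.02) / (2.55/√28.02 + 1.72/√70.90) = 0.4817/(0.4817 + 0.2043) = 0.702.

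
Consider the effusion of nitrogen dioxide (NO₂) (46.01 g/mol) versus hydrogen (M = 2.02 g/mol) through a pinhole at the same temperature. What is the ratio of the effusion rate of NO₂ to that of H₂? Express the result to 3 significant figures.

Since effusion rate ∝ 1/√M, rate_NO₂/rate_H₂ = √(M_H₂/M_NO₂) = √(2.02/46.01) = √0.04390 = 0.210.

0.210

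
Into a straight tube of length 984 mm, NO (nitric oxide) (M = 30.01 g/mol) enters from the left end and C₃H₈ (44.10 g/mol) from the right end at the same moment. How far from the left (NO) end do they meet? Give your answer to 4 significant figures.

539.2 mm

Graham's law gives d_NO/d_C₃H₈ = rate_NO/rate_C₃H₈ = √(M_C₃H₈/M_NO) = √(44.10/30.01) = 1.212.
With d_NO + d_C₃H₈ = 984 mm, d_C₃H₈ = 984/(1 + 1.212) = 444.8 mm.
d_NO = 984 − 444.8 = 539.2 mm.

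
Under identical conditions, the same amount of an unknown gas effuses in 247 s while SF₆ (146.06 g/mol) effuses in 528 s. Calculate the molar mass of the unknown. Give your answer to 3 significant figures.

By Graham's law, t_X/t_SF₆ = √(M_X/M_SF₆).
247/528 = 0.4678 = √(M_X/146.06)
M_X = 146.06 × 0.4678² = 146.06 × 0.2188 = 32.0 g/mol

32.0 g/mol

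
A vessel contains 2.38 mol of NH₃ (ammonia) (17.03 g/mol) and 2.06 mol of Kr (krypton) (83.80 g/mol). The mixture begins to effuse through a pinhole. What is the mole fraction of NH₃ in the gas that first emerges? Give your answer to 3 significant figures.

Rate_i ∝ x_i/√M_i (Graham's law weighted by mole fraction), so the effusate composition follows n_i/√M_i.
So x_NH₃ in the escaping gas = (n_NH₃/√M_NH₃) / Σ(n_i/√M_i)
= (2.38/√17.03) / (2.38/√17.03 + 2.06/√83.80) = 0.5767/(0.5767 + 0.2250) = 0.719.

0.719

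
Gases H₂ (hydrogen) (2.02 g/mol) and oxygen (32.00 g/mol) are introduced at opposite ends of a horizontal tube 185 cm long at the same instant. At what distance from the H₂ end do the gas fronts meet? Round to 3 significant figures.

Distances travelled in equal time are proportional to diffusion rates, so d_H₂/d_O₂ = √(M_O₂/M_H₂) = √(32.00/2.02) = 3.980.
With d_H₂ + d_O₂ = 185 cm, d_O₂ = 185/(1 + 3.980) = 37.15 cm.
d_H₂ = 185 − 37.15 = 148 cm.

148 cm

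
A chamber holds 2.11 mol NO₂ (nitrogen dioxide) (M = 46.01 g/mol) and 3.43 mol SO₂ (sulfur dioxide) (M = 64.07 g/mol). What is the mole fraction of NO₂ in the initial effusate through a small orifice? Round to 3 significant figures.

0.421

Effusion rate of each component ∝ n_i/√M_i (partial pressure × 1/√M).
Mole fraction of NO₂ in the effusate = (n_NO₂/√M_NO₂) / (n_NO₂/√M_NO₂ + n_SO₂/√M_SO₂)
= (2.11/√46.01) / (2.11/√46.01 + 3.43/√64.07) = 0.3111/(0.3111 + 0.4285) = 0.421.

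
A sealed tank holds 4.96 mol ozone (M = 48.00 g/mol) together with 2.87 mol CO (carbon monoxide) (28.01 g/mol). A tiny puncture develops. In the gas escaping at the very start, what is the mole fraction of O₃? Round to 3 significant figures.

Effusion rate of each component ∝ n_i/√M_i (partial pressure × 1/√M).
x_O₃(eff) = (n_O₃/√M_O₃) / (n_O₃/√M_O₃ + n_CO/√M_CO)
= (4.96/√48.00) / (4.96/√48.00 + 2.87/√28.01) = 0.7159/(0.7159 + 0.5423) = 0.569.

0.569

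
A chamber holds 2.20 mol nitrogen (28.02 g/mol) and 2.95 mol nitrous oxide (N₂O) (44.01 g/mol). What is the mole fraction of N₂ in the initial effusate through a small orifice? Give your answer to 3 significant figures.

0.483

The effusion rate of species i is ∝ p_i/√M_i ∝ n_i/√M_i.
So x_N₂ in the escaping gas = (n_N₂/√M_N₂) / Σ(n_i/√M_i)
= (2.20/√28.02) / (2.20/√28.02 + 2.95/√44.01) = 0.4156/(0.4156 + 0.4447) = 0.483.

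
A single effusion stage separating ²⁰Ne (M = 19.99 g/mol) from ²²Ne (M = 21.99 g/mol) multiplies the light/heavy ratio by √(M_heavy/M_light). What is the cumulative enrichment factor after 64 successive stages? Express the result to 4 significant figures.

21.14

Each stage multiplies the ratio by α = √(21.99/19.99), so after 64 stages the overall factor is α^64 = (21.99/19.99)^(64/2).
= 1.10005^32 = 21.14.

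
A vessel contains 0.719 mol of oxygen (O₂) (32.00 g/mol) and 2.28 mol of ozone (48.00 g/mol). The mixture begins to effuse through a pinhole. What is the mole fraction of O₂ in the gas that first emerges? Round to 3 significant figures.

Each component's effusion rate ∝ (its partial pressure)·(1/√M) ∝ n_i/√M_i.
x_O₂(eff) = (n_O₂/√M_O₂) / (n_O₂/√M_O₂ + n_O₃/√M_O₃)
= (0.719/√32.00) / (0.719/√32.00 + 2.28/√48.00) = 0.1271/(0.1271 + 0.3291) = 0.279.

0.279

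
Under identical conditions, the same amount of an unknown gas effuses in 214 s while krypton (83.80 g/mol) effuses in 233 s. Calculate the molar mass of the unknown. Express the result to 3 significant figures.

Graham's law gives t_X/t_Kr = √(M_X/M_Kr).
214/233 = 0.9185 = √(M_X/83.80)
M_X = 83.80 × 0.9185² = 83.80 × 0.8436 = 70.7 g/mol

70.7 g/mol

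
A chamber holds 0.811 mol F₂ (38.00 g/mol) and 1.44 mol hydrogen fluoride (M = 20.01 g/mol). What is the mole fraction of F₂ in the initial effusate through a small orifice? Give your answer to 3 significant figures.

0.290

The effusion rate of species i is ∝ p_i/√M_i ∝ n_i/√M_i.
So x_F₂ in the escaping gas = (n_F₂/√M_F₂) / Σ(n_i/√M_i)
= (0.811/√38.00) / (0.811/√38.00 + 1.44/√20.01) = 0.1316/(0.1316 + 0.3219) = 0.290.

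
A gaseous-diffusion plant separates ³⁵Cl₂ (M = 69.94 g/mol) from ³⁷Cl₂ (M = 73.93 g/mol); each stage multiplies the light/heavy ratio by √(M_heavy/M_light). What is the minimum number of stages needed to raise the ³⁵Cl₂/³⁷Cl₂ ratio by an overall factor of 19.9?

108

With α = √(73.93/69.94) per stage, ln α = ½ ln(1.05705) = 0.02774.
Need α^N ≥ 19.9 ⇒ N ≥ ln(19.9) / ln α = 2.991 / 0.02774 = 107.81.
Rounding up, N = 108 stages.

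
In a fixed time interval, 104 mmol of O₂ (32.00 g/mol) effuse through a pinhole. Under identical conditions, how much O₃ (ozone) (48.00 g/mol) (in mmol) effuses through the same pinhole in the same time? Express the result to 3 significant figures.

84.9 mmol

From Graham's law, rate_O₃/rate_O₂ = √(M_O₂/M_O₃) = √(32.00/48.00) = √0.6667 = 0.8165.
So the amount for O₃ is 104 × 0.8165 = 84.9 mmol.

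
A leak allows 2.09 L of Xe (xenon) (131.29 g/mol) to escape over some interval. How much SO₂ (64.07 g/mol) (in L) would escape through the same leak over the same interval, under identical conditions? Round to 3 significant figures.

2.99 L

From Graham's law, rate_SO₂/rate_Xe = √(M_Xe/M_SO₂) = √(131.29/64.07) = √2.049 = 1.431.
So the volume for SO₂ is 2.09 × 1.431 = 2.99 L.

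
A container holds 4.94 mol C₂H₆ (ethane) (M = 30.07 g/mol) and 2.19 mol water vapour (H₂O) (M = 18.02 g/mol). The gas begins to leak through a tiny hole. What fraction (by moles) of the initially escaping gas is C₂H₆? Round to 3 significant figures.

Each component's effusion rate ∝ (its partial pressure)·(1/√M) ∝ n_i/√M_i.
So x_C₂H₆ in the escaping gas = (n_C₂H₆/√M_C₂H₆) / Σ(n_i/√M_i)
= (4.94/√30.07) / (4.94/√30.07 + 2.19/√18.02) = 0.9009/(0.9009 + 0.5159) = 0.636.

0.636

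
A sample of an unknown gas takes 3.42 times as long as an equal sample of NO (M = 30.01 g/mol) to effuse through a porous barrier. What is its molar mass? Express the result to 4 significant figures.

From Graham's law, t_X/t_NO = √(M_X/M_NO).
3.42 = √(M_X/30.01)
M_X = 30.01 × 3.42² = 30.01 × 11.70 = 351.0 g/mol

351.0 g/mol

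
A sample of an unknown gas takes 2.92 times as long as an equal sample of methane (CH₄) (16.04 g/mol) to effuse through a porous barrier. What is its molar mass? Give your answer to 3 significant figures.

Since effusion rate ∝ 1/√M, t_X/t_CH₄ = √(M_X/M_CH₄).
2.92 = √(M_X/16.04)
M_X = 16.04 × 2.92² = 16.04 × 8.526 = 137 g/mol

137 g/mol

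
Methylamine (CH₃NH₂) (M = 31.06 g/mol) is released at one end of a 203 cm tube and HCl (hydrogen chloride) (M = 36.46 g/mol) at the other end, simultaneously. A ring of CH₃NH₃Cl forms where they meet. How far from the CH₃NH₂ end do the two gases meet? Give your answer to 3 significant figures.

Distances travelled in equal time are proportional to diffusion rates, so d_CH₃NH₂/d_HCl = √(M_HCl/M_CH₃NH₂) = √(36.46/31.06) = 1.083.
With d_CH₃NH₂ + d_HCl = 203 cm, d_HCl = 203/(1 + 1.083) = 97.43 cm.
d_CH₃NH₂ = 203 − 97.43 = 106 cm.

106 cm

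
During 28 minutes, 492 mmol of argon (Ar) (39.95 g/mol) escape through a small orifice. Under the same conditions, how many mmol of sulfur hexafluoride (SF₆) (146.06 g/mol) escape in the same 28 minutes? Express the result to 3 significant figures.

257 mmol

Since effusion rate ∝ 1/√M, rate_SF₆/rate_Ar = √(M_Ar/M_SF₆) = √(39.95/146.06) = √0.2735 = 0.5230.
So the amount for SF₆ is 492 × 0.5230 = 257 mmol.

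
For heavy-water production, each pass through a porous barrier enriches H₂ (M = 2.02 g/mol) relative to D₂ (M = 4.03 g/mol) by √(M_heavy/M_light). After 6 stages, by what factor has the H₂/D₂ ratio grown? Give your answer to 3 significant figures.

The single-stage factor is √(M_heavy/M_light), so 6 stages give [√(4.03/2.02)]^6 = (4.03/2.02)^(6/2).
= 1.99505^3 = 7.94.

7.94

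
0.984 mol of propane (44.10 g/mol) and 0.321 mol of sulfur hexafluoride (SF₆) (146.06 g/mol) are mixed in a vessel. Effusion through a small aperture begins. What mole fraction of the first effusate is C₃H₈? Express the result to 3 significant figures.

0.848

The effusion rate of species i is ∝ p_i/√M_i ∝ n_i/√M_i.
Mole fraction of C₃H₈ in the effusate = (n_C₃H₈/√M_C₃H₈) / (n_C₃H₈/√M_C₃H₈ + n_SF₆/√M_SF₆)
= (0.984/√44.10) / (0.984/√44.10 + 0.321/√146.06) = 0.1482/(0.1482 + 0.02656) = 0.848.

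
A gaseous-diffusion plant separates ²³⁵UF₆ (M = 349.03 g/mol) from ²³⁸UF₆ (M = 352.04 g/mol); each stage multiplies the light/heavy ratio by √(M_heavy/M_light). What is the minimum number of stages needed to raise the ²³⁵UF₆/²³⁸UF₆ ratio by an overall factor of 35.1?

With α = √(352.04/349.03) per stage, ln α = ½ ln(1.00862) = 0.004293.
Need α^N ≥ 35.1 ⇒ N ≥ ln(35.1) / ln α = 3.558 / 0.004293 = 828.75.
Minimum whole number of stages: N = 829.

829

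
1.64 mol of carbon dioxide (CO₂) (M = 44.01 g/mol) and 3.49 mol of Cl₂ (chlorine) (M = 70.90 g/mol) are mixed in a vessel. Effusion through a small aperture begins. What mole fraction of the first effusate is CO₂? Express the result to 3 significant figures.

Effusion rate of each component ∝ n_i/√M_i (partial pressure × 1/√M).
So x_CO₂ in the escaping gas = (n_CO₂/√M_CO₂) / Σ(n_i/√M_i)
= (1.64/√44.01) / (1.64/√44.01 + 3.49/√70.90) = 0.2472/(0.2472 + 0.4145) = 0.374.

0.374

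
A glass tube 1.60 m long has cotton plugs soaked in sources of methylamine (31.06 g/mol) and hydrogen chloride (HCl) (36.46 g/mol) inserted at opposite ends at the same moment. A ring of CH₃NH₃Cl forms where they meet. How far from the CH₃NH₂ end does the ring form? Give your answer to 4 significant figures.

Distances travelled in equal time are proportional to diffusion rates, so d_CH₃NH₂/d_HCl = √(M_HCl/M_CH₃NH₂) = √(36.46/31.06) = 1.083.
With d_CH₃NH₂ + d_HCl = 1.60 m, d_HCl = 1.60/(1 + 1.083) = 0.7680 m.
d_CH₃NH₂ = 1.60 − 0.7680 = 0.8320 m.

0.8320 m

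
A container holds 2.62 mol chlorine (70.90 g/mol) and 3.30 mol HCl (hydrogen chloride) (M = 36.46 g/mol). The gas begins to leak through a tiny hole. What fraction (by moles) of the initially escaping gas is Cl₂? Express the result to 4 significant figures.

Effusion rate of each component ∝ n_i/√M_i (partial pressure × 1/√M).
So x_Cl₂ in the escaping gas = (n_Cl₂/√M_Cl₂) / Σ(n_i/√M_i)
= (2.62/√70.90) / (2.62/√70.90 + 3.30/√36.46) = 0.3112/(0.3112 + 0.5465) = 0.3628.

0.3628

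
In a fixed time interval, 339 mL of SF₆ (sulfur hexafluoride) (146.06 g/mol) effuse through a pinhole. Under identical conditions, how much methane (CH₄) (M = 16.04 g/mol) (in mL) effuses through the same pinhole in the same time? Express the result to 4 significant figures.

From Graham's law, rate_CH₄/rate_SF₆ = √(M_SF₆/M_CH₄) = √(146.06/16.04) = √9.106 = 3.018.
So the volume for CH₄ is 339 × 3.018 = 1023 mL.

1023 mL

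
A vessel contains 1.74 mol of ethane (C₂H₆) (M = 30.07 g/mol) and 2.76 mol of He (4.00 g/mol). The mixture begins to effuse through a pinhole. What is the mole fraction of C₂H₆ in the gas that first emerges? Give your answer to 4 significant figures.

0.1869

Rate_i ∝ x_i/√M_i (Graham's law weighted by mole fraction), so the effusate composition follows n_i/√M_i.
Mole fraction of C₂H₆ in the effusate = (n_C₂H₆/√M_C₂H₆) / (n_C₂H₆/√M_C₂H₆ + n_He/√M_He)
= (1.74/√30.07) / (1.74/√30.07 + 2.76/√4.00) = 0.3173/(0.3173 + 1.380) = 0.1869.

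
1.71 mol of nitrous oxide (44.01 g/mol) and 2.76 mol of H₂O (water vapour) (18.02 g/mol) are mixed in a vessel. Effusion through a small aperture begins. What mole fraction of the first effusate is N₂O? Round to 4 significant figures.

0.2839

Rate_i ∝ x_i/√M_i (Graham's law weighted by mole fraction), so the effusate composition follows n_i/√M_i.
x_N₂O(eff) = (n_N₂O/√M_N₂O) / (n_N₂O/√M_N₂O + n_H₂O/√M_H₂O)
= (1.71/√44.01) / (1.71/√44.01 + 2.76/√18.02) = 0.2578/(0.2578 + 0.6502) = 0.2839.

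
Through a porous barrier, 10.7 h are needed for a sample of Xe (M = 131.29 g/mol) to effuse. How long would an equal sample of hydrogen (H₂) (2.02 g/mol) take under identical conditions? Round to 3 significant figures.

Using Graham's law: t_H₂/t_Xe = √(M_H₂/M_Xe) = √(2.02/131.29) = √0.01539 = 0.1240.
So the time for H₂ is 10.7 × 0.1240 = 1.33 h.

1.33 h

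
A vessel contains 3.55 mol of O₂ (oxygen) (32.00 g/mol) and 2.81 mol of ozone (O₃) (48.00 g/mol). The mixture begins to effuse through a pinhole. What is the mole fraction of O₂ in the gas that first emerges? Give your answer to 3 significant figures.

Rate_i ∝ x_i/√M_i (Graham's law weighted by mole fraction), so the effusate composition follows n_i/√M_i.
Mole fraction of O₂ in the effusate = (n_O₂/√M_O₂) / (n_O₂/√M_O₂ + n_O₃/√M_O₃)
= (3.55/√32.00) / (3.55/√32.00 + 2.81/√48.00) = 0.6276/(0.6276 + 0.4056) = 0.607.

0.607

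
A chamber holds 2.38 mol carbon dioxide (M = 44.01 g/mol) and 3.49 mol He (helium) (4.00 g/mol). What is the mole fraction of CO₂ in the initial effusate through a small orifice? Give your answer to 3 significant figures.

Effusion rate of each component ∝ n_i/√M_i (partial pressure × 1/√M).
So x_CO₂ in the escaping gas = (n_CO₂/√M_CO₂) / Σ(n_i/√M_i)
= (2.38/√44.01) / (2.38/√44.01 + 3.49/√4.00) = 0.3588/(0.3588 + 1.745) = 0.171.

0.171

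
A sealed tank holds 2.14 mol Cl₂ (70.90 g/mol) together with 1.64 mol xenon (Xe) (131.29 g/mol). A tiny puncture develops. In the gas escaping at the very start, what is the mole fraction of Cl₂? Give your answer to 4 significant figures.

0.6397

Each component's effusion rate ∝ (its partial pressure)·(1/√M) ∝ n_i/√M_i.
Mole fraction of Cl₂ in the effusate = (n_Cl₂/√M_Cl₂) / (n_Cl₂/√M_Cl₂ + n_Xe/√M_Xe)
= (2.14/√70.90) / (2.14/√70.90 + 1.64/√131.29) = 0.2542/(0.2542 + 0.1431) = 0.6397.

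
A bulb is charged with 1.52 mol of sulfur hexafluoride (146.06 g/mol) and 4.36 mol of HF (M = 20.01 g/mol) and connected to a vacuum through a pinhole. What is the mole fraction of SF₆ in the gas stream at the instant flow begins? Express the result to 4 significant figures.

0.1143

Each component's effusion rate ∝ (its partial pressure)·(1/√M) ∝ n_i/√M_i.
x_SF₆(eff) = (n_SF₆/√M_SF₆) / (n_SF₆/√M_SF₆ + n_HF/√M_HF)
= (1.52/√146.06) / (1.52/√146.06 + 4.36/√20.01) = 0.1258/(0.1258 + 0.9747) = 0.1143.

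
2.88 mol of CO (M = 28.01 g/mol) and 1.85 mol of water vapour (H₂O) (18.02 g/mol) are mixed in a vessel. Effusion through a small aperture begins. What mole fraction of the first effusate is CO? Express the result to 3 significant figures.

Each component's effusion rate ∝ (its partial pressure)·(1/√M) ∝ n_i/√M_i.
Mole fraction of CO in the effusate = (n_CO/√M_CO) / (n_CO/√M_CO + n_H₂O/√M_H₂O)
= (2.88/√28.01) / (2.88/√28.01 + 1.85/√18.02) = 0.5442/(0.5442 + 0.4358) = 0.555.

0.555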